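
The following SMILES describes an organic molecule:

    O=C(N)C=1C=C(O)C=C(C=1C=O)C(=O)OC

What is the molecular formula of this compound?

C10H9NO5

Walk through each heavy atom and fill implicit hydrogens from standard valence (C 4, N 3, O 2, S 2, halogen 1):
  atom 1: O, bond orders sum to 2 (valence 2) → 0 H
  atom 2: C, bond orders sum to 4 (valence 4) → 0 H
  atom 3: N, bond orders sum to 1 (valence 3) → 2 H
  atom 4: C, bond orders sum to 4 (valence 4) → 0 H
  atom 5: C, bond orders sum to 3 (valence 4) → 1 H
  atom 6: C, bond orders sum to 4 (valence 4) → 0 H
  atom 7: O, bond orders sum to 1 (valence 2) → 1 H
  atom 8: C, bond orders sum to 3 (valence 4) → 1 H
  atom 9: C, bond orders sum to 4 (valence 4) → 0 H
  atom 10: C, bond orders sum to 4 (valence 4) → 0 H
  atom 11: C, bond orders sum to 3 (valence 4) → 1 H
  atom 12: O, bond orders sum to 2 (valence 2) → 0 H
  atom 13: C, bond orders sum to 4 (valence 4) → 0 H
  atom 14: O, bond orders sum to 2 (valence 2) → 0 H
  atom 15: O, bond orders sum to 2 (valence 2) → 0 H
  atom 16: C, bond orders sum to 1 (valence 4) → 3 H
Totals → C:10, H:9, N:1, O:5.
In Hill order: C10H9NO5.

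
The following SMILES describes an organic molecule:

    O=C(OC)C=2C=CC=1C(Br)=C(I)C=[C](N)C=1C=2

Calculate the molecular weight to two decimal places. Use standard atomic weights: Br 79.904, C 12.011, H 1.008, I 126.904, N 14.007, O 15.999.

First, the molecular formula is C12H9BrINO2 (counting implicit H from valence).
  Br: 1 × 79.904 = 79.904
  C: 12 × 12.011 = 144.132
  H: 9 × 1.008 = 9.072
  I: 1 × 126.904 = 126.904
  N: 1 × 14.007 = 14.007
  O: 2 × 15.999 = 31.998
Sum: 1×79.904 + 12×12.011 + 9×1.008 + 1×126.904 + 1×14.007 + 2×15.999 = 406.017 → 406.02 g/mol.

406.02 g/mol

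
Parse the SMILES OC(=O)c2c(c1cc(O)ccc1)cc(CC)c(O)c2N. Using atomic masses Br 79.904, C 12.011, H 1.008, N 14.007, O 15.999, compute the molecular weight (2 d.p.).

273.29 g/mol

First, the molecular formula is C15H15NO4 (counting implicit H from valence).
  C: 15 × 12.011 = 180.165
  H: 15 × 1.008 = 15.120
  N: 1 × 14.007 = 14.007
  O: 4 × 15.999 = 63.996
Sum: 15×12.011 + 15×1.008 + 1×14.007 + 4×15.999 = 273.288 → 273.29 g/mol.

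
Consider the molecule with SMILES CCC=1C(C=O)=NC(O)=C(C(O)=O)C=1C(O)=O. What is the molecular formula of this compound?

Walk through each heavy atom and fill implicit hydrogens from standard valence (C 4, N 3, O 2, S 2, halogen 1):
  atom 1: C, bond orders sum to 1 (valence 4) → 3 H
  atom 2: C, bond orders sum to 2 (valence 4) → 2 H
  atom 3: C, bond orders sum to 4 (valence 4) → 0 H
  atom 4: C, bond orders sum to 4 (valence 4) → 0 H
  atom 5: C, bond orders sum to 3 (valence 4) → 1 H
  atom 6: O, bond orders sum to 2 (valence 2) → 0 H
  atom 7: N, bond orders sum to 3 (valence 3) → 0 H
  atom 8: C, bond orders sum to 4 (valence 4) → 0 H
  atom 9: O, bond orders sum to 1 (valence 2) → 1 H
  atom 10: C, bond orders sum to 4 (valence 4) → 0 H
  atom 11: C, bond orders sum to 4 (valence 4) → 0 H
  atom 12: O, bond orders sum to 1 (valence 2) → 1 H
  atom 13: O, bond orders sum to 2 (valence 2) → 0 H
  atom 14: C, bond orders sum to 4 (valence 4) → 0 H
  atom 15: C, bond orders sum to 4 (valence 4) → 0 H
  atom 16: O, bond orders sum to 1 (valence 2) → 1 H
  atom 17: O, bond orders sum to 2 (valence 2) → 0 H
Totals → C:10, H:9, N:1, O:6.
In Hill order: C10H9NO6.

C10H9NO6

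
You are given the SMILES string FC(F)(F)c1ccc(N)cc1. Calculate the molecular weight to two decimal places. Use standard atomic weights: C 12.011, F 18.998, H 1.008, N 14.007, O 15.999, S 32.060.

161.13 g/mol

First, the molecular formula is C7H6F3N (counting implicit H from valence).
  C: 7 × 12.011 = 84.077
  F: 3 × 18.998 = 56.994
  H: 6 × 1.008 = 6.048
  N: 1 × 14.007 = 14.007
Sum: 7×12.011 + 3×18.998 + 6×1.008 + 1×14.007 = 161.126 → 161.13 g/mol.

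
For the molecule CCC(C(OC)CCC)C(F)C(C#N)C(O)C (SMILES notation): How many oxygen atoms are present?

Scan the SMILES for O atoms (remember two-letter symbols like Cl and Br are single atoms).
Oxygen count: 2.

2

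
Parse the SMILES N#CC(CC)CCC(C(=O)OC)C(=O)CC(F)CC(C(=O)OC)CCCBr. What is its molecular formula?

Walk through each heavy atom and fill implicit hydrogens from standard valence (C 4, N 3, O 2, S 2, halogen 1):
  atom 1: N, bond orders sum to 3 (valence 3) → 0 H
  atom 2: C, bond orders sum to 4 (valence 4) → 0 H
  atom 3: C, bond orders sum to 3 (valence 4) → 1 H
  atom 4: C, bond orders sum to 2 (valence 4) → 2 H
  atom 5: C, bond orders sum to 1 (valence 4) → 3 H
  atom 6: C, bond orders sum to 2 (valence 4) → 2 H
  atom 7: C, bond orders sum to 2 (valence 4) → 2 H
  atom 8: C, bond orders sum to 3 (valence 4) → 1 H
  atom 9: C, bond orders sum to 4 (valence 4) → 0 H
  atom 10: O, bond orders sum to 2 (valence 2) → 0 H
  atom 11: O, bond orders sum to 2 (valence 2) → 0 H
  atom 12: C, bond orders sum to 1 (valence 4) → 3 H
  atom 13: C, bond orders sum to 4 (valence 4) → 0 H
  atom 14: O, bond orders sum to 2 (valence 2) → 0 H
  atom 15: C, bond orders sum to 2 (valence 4) → 2 H
  atom 16: C, bond orders sum to 3 (valence 4) → 1 H
  atom 17: F (halogen, monovalent) → 0 H
  atom 18: C, bond orders sum to 2 (valence 4) → 2 H
  atom 19: C, bond orders sum to 3 (valence 4) → 1 H
  atom 20: C, bond orders sum to 4 (valence 4) → 0 H
  atom 21: O, bond orders sum to 2 (valence 2) → 0 H
  atom 22: O, bond orders sum to 2 (valence 2) → 0 H
  atom 23: C, bond orders sum to 1 (valence 4) → 3 H
  atom 24: C, bond orders sum to 2 (valence 4) → 2 H
  atom 25: C, bond orders sum to 2 (valence 4) → 2 H
  atom 26: C, bond orders sum to 2 (valence 4) → 2 H
  atom 27: Br (halogen, monovalent) → 0 H
Totals → C:19, H:29, Br:1, F:1, N:1, O:5.
In Hill order: C19H29BrFNO5.

C19H29BrFNO5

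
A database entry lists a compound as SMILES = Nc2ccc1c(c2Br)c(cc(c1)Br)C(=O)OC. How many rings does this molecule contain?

In SMILES, each pair of matching ring-closure digits denotes one ring-closing bond; the number of such bonds equals the number of independent rings.
Ring-closure bonds here: 2.

2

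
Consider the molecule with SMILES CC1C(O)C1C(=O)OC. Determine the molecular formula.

Walk through each heavy atom and fill implicit hydrogens from standard valence (C 4, N 3, O 2, S 2, halogen 1):
  atom 1: C, bond orders sum to 1 (valence 4) → 3 H
  atom 2: C, bond orders sum to 3 (valence 4) → 1 H
  atom 3: C, bond orders sum to 3 (valence 4) → 1 H
  atom 4: O, bond orders sum to 1 (valence 2) → 1 H
  atom 5: C, bond orders sum to 3 (valence 4) → 1 H
  atom 6: C, bond orders sum to 4 (valence 4) → 0 H
  atom 7: O, bond orders sum to 2 (valence 2) → 0 H
  atom 8: O, bond orders sum to 2 (valence 2) → 0 H
  atom 9: C, bond orders sum to 1 (valence 4) → 3 H
Totals → C:6, H:10, O:3.

C6H10O3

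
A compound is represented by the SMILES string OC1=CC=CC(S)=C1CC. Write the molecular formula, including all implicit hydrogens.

C8H10OS

Walk through each heavy atom and fill implicit hydrogens from standard valence (C 4, N 3, O 2, S 2, halogen 1):
  atom 1: O, bond orders sum to 1 (valence 2) → 1 H
  atom 2: C, bond orders sum to 4 (valence 4) → 0 H
  atom 3: C, bond orders sum to 3 (valence 4) → 1 H
  atom 4: C, bond orders sum to 3 (valence 4) → 1 H
  atom 5: C, bond orders sum to 3 (valence 4) → 1 H
  atom 6: C, bond orders sum to 4 (valence 4) → 0 H
  atom 7: S, bond orders sum to 1 (valence 2) → 1 H
  atom 8: C, bond orders sum to 4 (valence 4) → 0 H
  atom 9: C, bond orders sum to 2 (valence 4) → 2 H
  atom 10: C, bond orders sum to 1 (valence 4) → 3 H
Totals → C:8, H:10, O:1, S:1.
In Hill order: C8H10OS.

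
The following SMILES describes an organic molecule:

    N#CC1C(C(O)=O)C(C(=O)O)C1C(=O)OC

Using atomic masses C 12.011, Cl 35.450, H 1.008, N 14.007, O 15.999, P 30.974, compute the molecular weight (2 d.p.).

227.17 g/mol

First, the molecular formula is C9H9NO6 (counting implicit H from valence).
  C: 9 × 12.011 = 108.099
  H: 9 × 1.008 = 9.072
  N: 1 × 14.007 = 14.007
  O: 6 × 15.999 = 95.994
Sum: 9×12.011 + 9×1.008 + 1×14.007 + 6×15.999 = 227.172 → 227.17 g/mol.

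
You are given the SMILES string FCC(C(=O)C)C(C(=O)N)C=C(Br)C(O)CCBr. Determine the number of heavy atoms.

18

Every atom symbol written in the SMILES (organic subset) is one heavy atom; implicit H are not written.
Heavy atoms by element → Br:2, C:11, F:1, N:1, O:3.
Total: 18.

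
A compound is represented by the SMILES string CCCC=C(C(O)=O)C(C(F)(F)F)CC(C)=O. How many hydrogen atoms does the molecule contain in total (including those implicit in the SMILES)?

15

Walk through each heavy atom and fill implicit hydrogens from standard valence (C 4, N 3, O 2, S 2, halogen 1):
  atom 1: C, bond orders sum to 1 (valence 4) → 3 H
  atom 2: C, bond orders sum to 2 (valence 4) → 2 H
  atom 3: C, bond orders sum to 2 (valence 4) → 2 H
  atom 4: C, bond orders sum to 3 (valence 4) → 1 H
  atom 5: C, bond orders sum to 4 (valence 4) → 0 H
  atom 6: C, bond orders sum to 4 (valence 4) → 0 H
  atom 7: O, bond orders sum to 1 (valence 2) → 1 H
  atom 8: O, bond orders sum to 2 (valence 2) → 0 H
  atom 9: C, bond orders sum to 3 (valence 4) → 1 H
  atom 10: C, bond orders sum to 4 (valence 4) → 0 H
  atom 11: F (halogen, monovalent) → 0 H
  atom 12: F (halogen, monovalent) → 0 H
  atom 13: F (halogen, monovalent) → 0 H
  atom 14: C, bond orders sum to 2 (valence 4) → 2 H
  atom 15: C, bond orders sum to 4 (valence 4) → 0 H
  atom 16: C, bond orders sum to 1 (valence 4) → 3 H
  atom 17: O, bond orders sum to 2 (valence 2) → 0 H
Total hydrogens: 15.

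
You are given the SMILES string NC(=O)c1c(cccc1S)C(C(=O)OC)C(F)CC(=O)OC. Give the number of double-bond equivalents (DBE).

Molecular formula: C14H16FNO5S.
DoU = (2C + 2 + N − H − X) / 2, where X is the halogen count and O/S are ignored.
    = (2·14 + 2 + 1 − 16 − 1) / 2 = 14 / 2 = 7.

7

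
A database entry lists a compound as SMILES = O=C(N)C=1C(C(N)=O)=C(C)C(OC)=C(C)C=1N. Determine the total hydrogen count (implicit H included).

15

Walk through each heavy atom and fill implicit hydrogens from standard valence (C 4, N 3, O 2, S 2, halogen 1):
  atom 1: O, bond orders sum to 2 (valence 2) → 0 H
  atom 2: C, bond orders sum to 4 (valence 4) → 0 H
  atom 3: N, bond orders sum to 1 (valence 3) → 2 H
  atom 4: C, bond orders sum to 4 (valence 4) → 0 H
  atom 5: C, bond orders sum to 4 (valence 4) → 0 H
  atom 6: C, bond orders sum to 4 (valence 4) → 0 H
  atom 7: N, bond orders sum to 1 (valence 3) → 2 H
  atom 8: O, bond orders sum to 2 (valence 2) → 0 H
  atom 9: C, bond orders sum to 4 (valence 4) → 0 H
  atom 10: C, bond orders sum to 1 (valence 4) → 3 H
  atom 11: C, bond orders sum to 4 (valence 4) → 0 H
  atom 12: O, bond orders sum to 2 (valence 2) → 0 H
  atom 13: C, bond orders sum to 1 (valence 4) → 3 H
  atom 14: C, bond orders sum to 4 (valence 4) → 0 H
  atom 15: C, bond orders sum to 1 (valence 4) → 3 H
  atom 16: C, bond orders sum to 4 (valence 4) → 0 H
  atom 17: N, bond orders sum to 1 (valence 3) → 2 H
Total hydrogens: 15.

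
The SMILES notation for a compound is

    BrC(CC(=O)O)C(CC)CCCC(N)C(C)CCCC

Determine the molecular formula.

C16H32BrNO2

Walk through each heavy atom and fill implicit hydrogens from standard valence (C 4, N 3, O 2, S 2, halogen 1):
  atom 1: Br (halogen, monovalent) → 0 H
  atom 2: C, bond orders sum to 3 (valence 4) → 1 H
  atom 3: C, bond orders sum to 2 (valence 4) → 2 H
  atom 4: C, bond orders sum to 4 (valence 4) → 0 H
  atom 5: O, bond orders sum to 2 (valence 2) → 0 H
  atom 6: O, bond orders sum to 1 (valence 2) → 1 H
  atom 7: C, bond orders sum to 3 (valence 4) → 1 H
  atom 8: C, bond orders sum to 2 (valence 4) → 2 H
  atom 9: C, bond orders sum to 1 (valence 4) → 3 H
  atom 10: C, bond orders sum to 2 (valence 4) → 2 H
  atom 11: C, bond orders sum to 2 (valence 4) → 2 H
  atom 12: C, bond orders sum to 2 (valence 4) → 2 H
  atom 13: C, bond orders sum to 3 (valence 4) → 1 H
  atom 14: N, bond orders sum to 1 (valence 3) → 2 H
  atom 15: C, bond orders sum to 3 (valence 4) → 1 H
  atom 16: C, bond orders sum to 1 (valence 4) → 3 H
  atom 17: C, bond orders sum to 2 (valence 4) → 2 H
  atom 18: C, bond orders sum to 2 (valence 4) → 2 H
  atom 19: C, bond orders sum to 2 (valence 4) → 2 H
  atom 20: C, bond orders sum to 1 (valence 4) → 3 H
Totals → C:16, H:32, Br:1, N:1, O:2.
In Hill order: C16H32BrNO2.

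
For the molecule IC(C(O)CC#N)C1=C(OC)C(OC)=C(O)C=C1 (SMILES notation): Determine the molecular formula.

C12H14INO4

Walk through each heavy atom and fill implicit hydrogens from standard valence (C 4, N 3, O 2, S 2, halogen 1):
  atom 1: I (halogen, monovalent) → 0 H
  atom 2: C, bond orders sum to 3 (valence 4) → 1 H
  atom 3: C, bond orders sum to 3 (valence 4) → 1 H
  atom 4: O, bond orders sum to 1 (valence 2) → 1 H
  atom 5: C, bond orders sum to 2 (valence 4) → 2 H
  atom 6: C, bond orders sum to 4 (valence 4) → 0 H
  atom 7: N, bond orders sum to 3 (valence 3) → 0 H
  atom 8: C, bond orders sum to 4 (valence 4) → 0 H
  atom 9: C, bond orders sum to 4 (valence 4) → 0 H
  atom 10: O, bond orders sum to 2 (valence 2) → 0 H
  atom 11: C, bond orders sum to 1 (valence 4) → 3 H
  atom 12: C, bond orders sum to 4 (valence 4) → 0 H
  atom 13: O, bond orders sum to 2 (valence 2) → 0 H
  atom 14: C, bond orders sum to 1 (valence 4) → 3 H
  atom 15: C, bond orders sum to 4 (valence 4) → 0 H
  atom 16: O, bond orders sum to 1 (valence 2) → 1 H
  atom 17: C, bond orders sum to 3 (valence 4) → 1 H
  atom 18: C, bond orders sum to 3 (valence 4) → 1 H
Totals → C:12, H:14, I:1, N:1, O:4.
In Hill order: C12H14INO4.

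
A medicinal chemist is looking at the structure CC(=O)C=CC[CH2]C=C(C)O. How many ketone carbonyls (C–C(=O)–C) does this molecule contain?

1

The ketone motif appears at heavy-atom position 2 in the SMILES.
Other groups present: 2 alkene, 1 hydroxyl.
Ketone count: 1.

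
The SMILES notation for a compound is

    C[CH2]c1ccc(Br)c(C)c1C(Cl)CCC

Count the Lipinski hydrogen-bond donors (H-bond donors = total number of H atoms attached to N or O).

0

Donors: find every N or O and count the H atoms it carries.
  (no N or O atoms present)
Lipinski HBD = 0.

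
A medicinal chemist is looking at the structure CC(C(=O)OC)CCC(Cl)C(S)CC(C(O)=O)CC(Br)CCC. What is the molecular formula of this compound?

Walk through each heavy atom and fill implicit hydrogens from standard valence (C 4, N 3, O 2, S 2, halogen 1):
  atom 1: C, bond orders sum to 1 (valence 4) → 3 H
  atom 2: C, bond orders sum to 3 (valence 4) → 1 H
  atom 3: C, bond orders sum to 4 (valence 4) → 0 H
  atom 4: O, bond orders sum to 2 (valence 2) → 0 H
  atom 5: O, bond orders sum to 2 (valence 2) → 0 H
  atom 6: C, bond orders sum to 1 (valence 4) → 3 H
  atom 7: C, bond orders sum to 2 (valence 4) → 2 H
  atom 8: C, bond orders sum to 2 (valence 4) → 2 H
  atom 9: C, bond orders sum to 3 (valence 4) → 1 H
  atom 10: Cl (halogen, monovalent) → 0 H
  atom 11: C, bond orders sum to 3 (valence 4) → 1 H
  atom 12: S, bond orders sum to 1 (valence 2) → 1 H
  atom 13: C, bond orders sum to 2 (valence 4) → 2 H
  atom 14: C, bond orders sum to 3 (valence 4) → 1 H
  atom 15: C, bond orders sum to 4 (valence 4) → 0 H
  atom 16: O, bond orders sum to 1 (valence 2) → 1 H
  atom 17: O, bond orders sum to 2 (valence 2) → 0 H
  atom 18: C, bond orders sum to 2 (valence 4) → 2 H
  atom 19: C, bond orders sum to 3 (valence 4) → 1 H
  atom 20: Br (halogen, monovalent) → 0 H
  atom 21: C, bond orders sum to 2 (valence 4) → 2 H
  atom 22: C, bond orders sum to 2 (valence 4) → 2 H
  atom 23: C, bond orders sum to 1 (valence 4) → 3 H
Totals → C:16, H:28, Br:1, Cl:1, O:4, S:1.

C16H28BrClO4S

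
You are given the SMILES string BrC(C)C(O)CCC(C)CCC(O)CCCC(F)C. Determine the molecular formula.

Walk through each heavy atom and fill implicit hydrogens from standard valence (C 4, N 3, O 2, S 2, halogen 1):
  atom 1: Br (halogen, monovalent) → 0 H
  atom 2: C, bond orders sum to 3 (valence 4) → 1 H
  atom 3: C, bond orders sum to 1 (valence 4) → 3 H
  atom 4: C, bond orders sum to 3 (valence 4) → 1 H
  atom 5: O, bond orders sum to 1 (valence 2) → 1 H
  atom 6: C, bond orders sum to 2 (valence 4) → 2 H
  atom 7: C, bond orders sum to 2 (valence 4) → 2 H
  atom 8: C, bond orders sum to 3 (valence 4) → 1 H
  atom 9: C, bond orders sum to 1 (valence 4) → 3 H
  atom 10: C, bond orders sum to 2 (valence 4) → 2 H
  atom 11: C, bond orders sum to 2 (valence 4) → 2 H
  atom 12: C, bond orders sum to 3 (valence 4) → 1 H
  atom 13: O, bond orders sum to 1 (valence 2) → 1 H
  atom 14: C, bond orders sum to 2 (valence 4) → 2 H
  atom 15: C, bond orders sum to 2 (valence 4) → 2 H
  atom 16: C, bond orders sum to 2 (valence 4) → 2 H
  atom 17: C, bond orders sum to 3 (valence 4) → 1 H
  atom 18: F (halogen, monovalent) → 0 H
  atom 19: C, bond orders sum to 1 (valence 4) → 3 H
Totals → C:15, H:30, Br:1, F:1, O:2.

C15H30BrFO2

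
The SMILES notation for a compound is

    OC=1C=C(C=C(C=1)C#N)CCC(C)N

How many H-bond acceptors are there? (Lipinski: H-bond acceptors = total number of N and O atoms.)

3

N atoms: 2; O atoms: 1.
Lipinski HBA = 2 + 1 = 3.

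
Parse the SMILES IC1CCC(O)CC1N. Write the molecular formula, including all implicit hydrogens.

Walk through each heavy atom and fill implicit hydrogens from standard valence (C 4, N 3, O 2, S 2, halogen 1):
  atom 1: I (halogen, monovalent) → 0 H
  atom 2: C, bond orders sum to 3 (valence 4) → 1 H
  atom 3: C, bond orders sum to 2 (valence 4) → 2 H
  atom 4: C, bond orders sum to 2 (valence 4) → 2 H
  atom 5: C, bond orders sum to 3 (valence 4) → 1 H
  atom 6: O, bond orders sum to 1 (valence 2) → 1 H
  atom 7: C, bond orders sum to 2 (valence 4) → 2 H
  atom 8: C, bond orders sum to 3 (valence 4) → 1 H
  atom 9: N, bond orders sum to 1 (valence 3) → 2 H
Totals → C:6, H:12, I:1, N:1, O:1.

C6H12INO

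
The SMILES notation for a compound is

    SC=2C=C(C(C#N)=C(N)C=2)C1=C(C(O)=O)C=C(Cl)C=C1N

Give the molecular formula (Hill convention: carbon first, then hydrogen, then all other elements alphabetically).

C14H10ClN3O2S

Walk through each heavy atom and fill implicit hydrogens from standard valence (C 4, N 3, O 2, S 2, halogen 1):
  atom 1: S, bond orders sum to 1 (valence 2) → 1 H
  atom 2: C, bond orders sum to 4 (valence 4) → 0 H
  atom 3: C, bond orders sum to 3 (valence 4) → 1 H
  atom 4: C, bond orders sum to 4 (valence 4) → 0 H
  atom 5: C, bond orders sum to 4 (valence 4) → 0 H
  atom 6: C, bond orders sum to 4 (valence 4) → 0 H
  atom 7: N, bond orders sum to 3 (valence 3) → 0 H
  atom 8: C, bond orders sum to 4 (valence 4) → 0 H
  atom 9: N, bond orders sum to 1 (valence 3) → 2 H
  atom 10: C, bond orders sum to 3 (valence 4) → 1 H
  atom 11: C, bond orders sum to 4 (valence 4) → 0 H
  atom 12: C, bond orders sum to 4 (valence 4) → 0 H
  atom 13: C, bond orders sum to 4 (valence 4) → 0 H
  atom 14: O, bond orders sum to 1 (valence 2) → 1 H
  atom 15: O, bond orders sum to 2 (valence 2) → 0 H
  atom 16: C, bond orders sum to 3 (valence 4) → 1 H
  atom 17: C, bond orders sum to 4 (valence 4) → 0 H
  atom 18: Cl (halogen, monovalent) → 0 H
  atom 19: C, bond orders sum to 3 (valence 4) → 1 H
  atom 20: C, bond orders sum to 4 (valence 4) → 0 H
  atom 21: N, bond orders sum to 1 (valence 3) → 2 H
Totals → C:14, H:10, Cl:1, N:3, O:2, S:1.
In Hill order: C14H10ClN3O2S.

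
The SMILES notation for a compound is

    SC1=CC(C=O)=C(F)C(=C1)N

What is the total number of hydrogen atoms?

6

Walk through each heavy atom and fill implicit hydrogens from standard valence (C 4, N 3, O 2, S 2, halogen 1):
  atom 1: S, bond orders sum to 1 (valence 2) → 1 H
  atom 2: C, bond orders sum to 4 (valence 4) → 0 H
  atom 3: C, bond orders sum to 3 (valence 4) → 1 H
  atom 4: C, bond orders sum to 4 (valence 4) → 0 H
  atom 5: C, bond orders sum to 3 (valence 4) → 1 H
  atom 6: O, bond orders sum to 2 (valence 2) → 0 H
  atom 7: C, bond orders sum to 4 (valence 4) → 0 H
  atom 8: F (halogen, monovalent) → 0 H
  atom 9: C, bond orders sum to 4 (valence 4) → 0 H
  atom 10: C, bond orders sum to 3 (valence 4) → 1 H
  atom 11: N, bond orders sum to 1 (valence 3) → 2 H
Total hydrogens: 6.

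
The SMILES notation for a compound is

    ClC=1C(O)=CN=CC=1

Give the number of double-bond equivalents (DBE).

Degree of unsaturation = (number of rings) + (number of π bonds).
Ring closures in the SMILES: 1.
π bonds: 3 double bonds (each 1 DoU) → 3 DoU from unsaturation.
Total DoU = 1 + 3 = 4.

4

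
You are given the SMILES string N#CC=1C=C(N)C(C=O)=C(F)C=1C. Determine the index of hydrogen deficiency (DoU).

7

Molecular formula: C9H7FN2O.
DoU = (2C + 2 + N − H − X) / 2, where X is the halogen count and O/S are ignored.
    = (2·9 + 2 + 2 − 7 − 1) / 2 = 14 / 2 = 7.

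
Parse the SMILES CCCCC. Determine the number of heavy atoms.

Every atom symbol written in the SMILES (organic subset) is one heavy atom; implicit H are not written.
Heavy atoms by element → C:5.
Total: 5.

5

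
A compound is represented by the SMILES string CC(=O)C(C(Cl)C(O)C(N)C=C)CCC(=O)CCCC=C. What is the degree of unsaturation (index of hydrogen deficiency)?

4

Degree of unsaturation = (number of rings) + (number of π bonds).
Ring closures in the SMILES: 0.
π bonds: 4 double bonds (each 1 DoU) → 4 DoU from unsaturation.
Total DoU = 0 + 4 = 4.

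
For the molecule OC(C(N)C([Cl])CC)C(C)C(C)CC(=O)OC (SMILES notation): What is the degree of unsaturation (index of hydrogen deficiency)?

1

Degree of unsaturation = (number of rings) + (number of π bonds).
Ring closures in the SMILES: 0.
π bonds: 1 double bond (each 1 DoU) → 1 DoU from unsaturation.
Total DoU = 0 + 1 = 1.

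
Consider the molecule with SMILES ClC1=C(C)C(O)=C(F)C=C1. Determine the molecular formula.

Walk through each heavy atom and fill implicit hydrogens from standard valence (C 4, N 3, O 2, S 2, halogen 1):
  atom 1: Cl (halogen, monovalent) → 0 H
  atom 2: C, bond orders sum to 4 (valence 4) → 0 H
  atom 3: C, bond orders sum to 4 (valence 4) → 0 H
  atom 4: C, bond orders sum to 1 (valence 4) → 3 H
  atom 5: C, bond orders sum to 4 (valence 4) → 0 H
  atom 6: O, bond orders sum to 1 (valence 2) → 1 H
  atom 7: C, bond orders sum to 4 (valence 4) → 0 H
  atom 8: F (halogen, monovalent) → 0 H
  atom 9: C, bond orders sum to 3 (valence 4) → 1 H
  atom 10: C, bond orders sum to 3 (valence 4) → 1 H
Totals → C:7, H:6, Cl:1, F:1, O:1.
In Hill order: C7H6ClFO.

C7H6ClFO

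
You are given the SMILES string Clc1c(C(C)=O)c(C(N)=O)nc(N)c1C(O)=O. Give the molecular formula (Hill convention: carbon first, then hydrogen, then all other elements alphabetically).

Walk through each heavy atom and fill implicit hydrogens from standard valence (C 4, N 3, O 2, S 2, halogen 1); for lowercase aromatic atoms, an aromatic c carries 1 H when it has two neighbours and 0 H with three, and aromatic n carries 0 H:
  atom 1: Cl (halogen, monovalent) → 0 H
  atom 2: aromatic c, 3 neighbours → 0 H
  atom 3: aromatic c, 3 neighbours → 0 H
  atom 4: C, bond orders sum to 4 (valence 4) → 0 H
  atom 5: C, bond orders sum to 1 (valence 4) → 3 H
  atom 6: O, bond orders sum to 2 (valence 2) → 0 H
  atom 7: aromatic c, 3 neighbours → 0 H
  atom 8: C, bond orders sum to 4 (valence 4) → 0 H
  atom 9: N, bond orders sum to 1 (valence 3) → 2 H
  atom 10: O, bond orders sum to 2 (valence 2) → 0 H
  atom 11: aromatic n, 2 neighbours → 0 H
  atom 12: aromatic c, 3 neighbours → 0 H
  atom 13: N, bond orders sum to 1 (valence 3) → 2 H
  atom 14: aromatic c, 3 neighbours → 0 H
  atom 15: C, bond orders sum to 4 (valence 4) → 0 H
  atom 16: O, bond orders sum to 1 (valence 2) → 1 H
  atom 17: O, bond orders sum to 2 (valence 2) → 0 H
Totals → C:9, H:8, Cl:1, N:3, O:4.
In Hill order: C9H8ClN3O4.

C9H8ClN3O4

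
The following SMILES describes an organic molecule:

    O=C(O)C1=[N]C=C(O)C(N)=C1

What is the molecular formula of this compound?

Walk through each heavy atom and fill implicit hydrogens from standard valence (C 4, N 3, O 2, S 2, halogen 1):
  atom 1: O, bond orders sum to 2 (valence 2) → 0 H
  atom 2: C, bond orders sum to 4 (valence 4) → 0 H
  atom 3: O, bond orders sum to 1 (valence 2) → 1 H
  atom 4: C, bond orders sum to 4 (valence 4) → 0 H
  atom 5: N with explicit H count 0
  atom 6: C, bond orders sum to 3 (valence 4) → 1 H
  atom 7: C, bond orders sum to 4 (valence 4) → 0 H
  atom 8: O, bond orders sum to 1 (valence 2) → 1 H
  atom 9: C, bond orders sum to 4 (valence 4) → 0 H
  atom 10: N, bond orders sum to 1 (valence 3) → 2 H
  atom 11: C, bond orders sum to 3 (valence 4) → 1 H
Totals → C:6, H:6, N:2, O:3.
In Hill order: C6H6N2O3.

C6H6N2O3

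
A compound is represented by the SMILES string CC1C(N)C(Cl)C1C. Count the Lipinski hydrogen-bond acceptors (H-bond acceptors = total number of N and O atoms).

1

N atoms: 1; O atoms: 0.
Lipinski HBA = 1 + 0 = 1.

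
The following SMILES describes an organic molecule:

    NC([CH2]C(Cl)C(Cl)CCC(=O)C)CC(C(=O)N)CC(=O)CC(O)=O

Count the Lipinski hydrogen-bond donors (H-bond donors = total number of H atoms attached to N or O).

Donors: find every N or O and count the H atoms it carries.
  atom 1 (N): bond orders sum to 1 → 2 H
  atom 11 (O): bond orders sum to 2 → 0 H
  atom 16 (O): bond orders sum to 2 → 0 H
  atom 17 (N): bond orders sum to 1 → 2 H
  atom 20 (O): bond orders sum to 2 → 0 H
  atom 23 (O): bond orders sum to 1 → 1 H
  atom 24 (O): bond orders sum to 2 → 0 H
Lipinski HBD = 5.

5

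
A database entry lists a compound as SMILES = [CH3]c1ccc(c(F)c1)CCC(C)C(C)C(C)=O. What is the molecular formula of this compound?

C15H21FO

Walk through each heavy atom and fill implicit hydrogens from standard valence (C 4, N 3, O 2, S 2, halogen 1); for lowercase aromatic atoms, an aromatic c carries 1 H when it has two neighbours and 0 H with three, and aromatic n carries 0 H:
  atom 1: C with explicit H count 3
  atom 2: aromatic c, 3 neighbours → 0 H
  atom 3: aromatic c, 2 neighbours → 1 H
  atom 4: aromatic c, 2 neighbours → 1 H
  atom 5: aromatic c, 3 neighbours → 0 H
  atom 6: aromatic c, 3 neighbours → 0 H
  atom 7: F (halogen, monovalent) → 0 H
  atom 8: aromatic c, 2 neighbours → 1 H
  atom 9: C, bond orders sum to 2 (valence 4) → 2 H
  atom 10: C, bond orders sum to 2 (valence 4) → 2 H
  atom 11: C, bond orders sum to 3 (valence 4) → 1 H
  atom 12: C, bond orders sum to 1 (valence 4) → 3 H
  atom 13: C, bond orders sum to 3 (valence 4) → 1 H
  atom 14: C, bond orders sum to 1 (valence 4) → 3 H
  atom 15: C, bond orders sum to 4 (valence 4) → 0 H
  atom 16: C, bond orders sum to 1 (valence 4) → 3 H
  atom 17: O, bond orders sum to 2 (valence 2) → 0 H
Totals → C:15, H:21, F:1, O:1.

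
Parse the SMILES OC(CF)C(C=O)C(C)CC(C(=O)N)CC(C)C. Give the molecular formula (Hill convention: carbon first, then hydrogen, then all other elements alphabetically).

Walk through each heavy atom and fill implicit hydrogens from standard valence (C 4, N 3, O 2, S 2, halogen 1):
  atom 1: O, bond orders sum to 1 (valence 2) → 1 H
  atom 2: C, bond orders sum to 3 (valence 4) → 1 H
  atom 3: C, bond orders sum to 2 (valence 4) → 2 H
  atom 4: F (halogen, monovalent) → 0 H
  atom 5: C, bond orders sum to 3 (valence 4) → 1 H
  atom 6: C, bond orders sum to 3 (valence 4) → 1 H
  atom 7: O, bond orders sum to 2 (valence 2) → 0 H
  atom 8: C, bond orders sum to 3 (valence 4) → 1 H
  atom 9: C, bond orders sum to 1 (valence 4) → 3 H
  atom 10: C, bond orders sum to 2 (valence 4) → 2 H
  atom 11: C, bond orders sum to 3 (valence 4) → 1 H
  atom 12: C, bond orders sum to 4 (valence 4) → 0 H
  atom 13: O, bond orders sum to 2 (valence 2) → 0 H
  atom 14: N, bond orders sum to 1 (valence 3) → 2 H
  atom 15: C, bond orders sum to 2 (valence 4) → 2 H
  atom 16: C, bond orders sum to 3 (valence 4) → 1 H
  atom 17: C, bond orders sum to 1 (valence 4) → 3 H
  atom 18: C, bond orders sum to 1 (valence 4) → 3 H
Totals → C:13, H:24, F:1, N:1, O:3.

C13H24FNO3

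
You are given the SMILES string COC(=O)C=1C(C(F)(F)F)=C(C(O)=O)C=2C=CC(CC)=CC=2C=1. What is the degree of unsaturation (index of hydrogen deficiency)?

9

Molecular formula: C16H13F3O4.
DoU = (2C + 2 + N − H − X) / 2, where X is the halogen count and O/S are ignored.
    = (2·16 + 2 + 0 − 13 − 3) / 2 = 18 / 2 = 9.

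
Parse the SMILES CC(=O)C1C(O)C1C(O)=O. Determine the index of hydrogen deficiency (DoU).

Degree of unsaturation = (number of rings) + (number of π bonds).
Ring closures in the SMILES: 1.
π bonds: 2 double bonds (each 1 DoU) → 2 DoU from unsaturation.
Total DoU = 1 + 2 = 3.

3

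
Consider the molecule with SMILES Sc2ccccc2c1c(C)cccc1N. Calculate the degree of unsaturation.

8

Molecular formula: C13H13NS.
DoU = (2C + 2 + N − H − X) / 2, where X is the halogen count and O/S are ignored.
    = (2·13 + 2 + 1 − 13 − 0) / 2 = 16 / 2 = 8.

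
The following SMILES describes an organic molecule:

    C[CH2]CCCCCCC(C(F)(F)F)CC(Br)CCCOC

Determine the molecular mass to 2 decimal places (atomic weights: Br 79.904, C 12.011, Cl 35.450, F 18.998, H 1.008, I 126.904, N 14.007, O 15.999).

375.31 g/mol

First, the molecular formula is C16H30BrF3O (counting implicit H from valence).
  Br: 1 × 79.904 = 79.904
  C: 16 × 12.011 = 192.176
  F: 3 × 18.998 = 56.994
  H: 30 × 1.008 = 30.240
  O: 1 × 15.999 = 15.999
Sum: 1×79.904 + 16×12.011 + 3×18.998 + 30×1.008 + 1×15.999 = 375.313 → 375.31 g/mol.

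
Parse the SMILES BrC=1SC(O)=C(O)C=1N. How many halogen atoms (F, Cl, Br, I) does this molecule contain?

Halogen atoms appear at heavy-atom position 1 (1×Br).
Other groups present: 2 hydroxyl, 1 primary amine.
Halogen count: 1.

1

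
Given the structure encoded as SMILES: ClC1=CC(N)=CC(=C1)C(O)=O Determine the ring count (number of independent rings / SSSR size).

1

In SMILES, each pair of matching ring-closure digits denotes one ring-closing bond; the number of such bonds equals the number of independent rings.
Ring-closure bonds here: 1.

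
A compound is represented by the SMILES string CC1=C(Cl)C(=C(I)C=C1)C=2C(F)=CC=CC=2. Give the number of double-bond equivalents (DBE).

8

Degree of unsaturation = (number of rings) + (number of π bonds).
Ring closures in the SMILES: 2.
π bonds: 6 double bonds (each 1 DoU) → 6 DoU from unsaturation.
Total DoU = 2 + 6 = 8.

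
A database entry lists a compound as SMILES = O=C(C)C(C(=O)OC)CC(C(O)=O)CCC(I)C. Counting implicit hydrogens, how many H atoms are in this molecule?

19

Walk through each heavy atom and fill implicit hydrogens from standard valence (C 4, N 3, O 2, S 2, halogen 1):
  atom 1: O, bond orders sum to 2 (valence 2) → 0 H
  atom 2: C, bond orders sum to 4 (valence 4) → 0 H
  atom 3: C, bond orders sum to 1 (valence 4) → 3 H
  atom 4: C, bond orders sum to 3 (valence 4) → 1 H
  atom 5: C, bond orders sum to 4 (valence 4) → 0 H
  atom 6: O, bond orders sum to 2 (valence 2) → 0 H
  atom 7: O, bond orders sum to 2 (valence 2) → 0 H
  atom 8: C, bond orders sum to 1 (valence 4) → 3 H
  atom 9: C, bond orders sum to 2 (valence 4) → 2 H
  atom 10: C, bond orders sum to 3 (valence 4) → 1 H
  atom 11: C, bond orders sum to 4 (valence 4) → 0 H
  atom 12: O, bond orders sum to 1 (valence 2) → 1 H
  atom 13: O, bond orders sum to 2 (valence 2) → 0 H
  atom 14: C, bond orders sum to 2 (valence 4) → 2 H
  atom 15: C, bond orders sum to 2 (valence 4) → 2 H
  atom 16: C, bond orders sum to 3 (valence 4) → 1 H
  atom 17: I (halogen, monovalent) → 0 H
  atom 18: C, bond orders sum to 1 (valence 4) → 3 H
Total hydrogens: 19.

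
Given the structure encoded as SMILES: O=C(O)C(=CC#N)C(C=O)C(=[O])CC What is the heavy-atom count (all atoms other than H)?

Every atom symbol written in the SMILES (organic subset) is one heavy atom; implicit H are not written.
Heavy atoms by element → C:9, N:1, O:4.
Total: 14.

14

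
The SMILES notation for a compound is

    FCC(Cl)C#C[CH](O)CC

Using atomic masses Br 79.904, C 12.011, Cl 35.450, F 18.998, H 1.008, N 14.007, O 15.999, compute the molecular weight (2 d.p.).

First, the molecular formula is C7H10ClFO (counting implicit H from valence).
  C: 7 × 12.011 = 84.077
  Cl: 1 × 35.450 = 35.450
  F: 1 × 18.998 = 18.998
  H: 10 × 1.008 = 10.080
  O: 1 × 15.999 = 15.999
Sum: 7×12.011 + 1×35.450 + 1×18.998 + 10×1.008 + 1×15.999 = 164.604 → 164.60 g/mol.

164.60 g/mol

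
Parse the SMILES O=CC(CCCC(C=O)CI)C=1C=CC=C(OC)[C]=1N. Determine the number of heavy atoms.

Every atom symbol written in the SMILES (organic subset) is one heavy atom; implicit H are not written.
Heavy atoms by element → C:15, I:1, N:1, O:3.
Total: 20.

20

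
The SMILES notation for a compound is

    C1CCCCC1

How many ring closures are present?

1

In SMILES, each pair of matching ring-closure digits denotes one ring-closing bond; the number of such bonds equals the number of independent rings.
Ring-closure bonds here: 1.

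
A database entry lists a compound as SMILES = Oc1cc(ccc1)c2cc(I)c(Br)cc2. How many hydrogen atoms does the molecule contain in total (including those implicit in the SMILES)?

Walk through each heavy atom and fill implicit hydrogens from standard valence (C 4, N 3, O 2, S 2, halogen 1); for lowercase aromatic atoms, an aromatic c carries 1 H when it has two neighbours and 0 H with three, and aromatic n carries 0 H:
  atom 1: O, bond orders sum to 1 (valence 2) → 1 H
  atom 2: aromatic c, 3 neighbours → 0 H
  atom 3: aromatic c, 2 neighbours → 1 H
  atom 4: aromatic c, 3 neighbours → 0 H
  atom 5: aromatic c, 2 neighbours → 1 H
  atom 6: aromatic c, 2 neighbours → 1 H
  atom 7: aromatic c, 2 neighbours → 1 H
  atom 8: aromatic c, 3 neighbours → 0 H
  atom 9: aromatic c, 2 neighbours → 1 H
  atom 10: aromatic c, 3 neighbours → 0 H
  atom 11: I (halogen, monovalent) → 0 H
  atom 12: aromatic c, 3 neighbours → 0 H
  atom 13: Br (halogen, monovalent) → 0 H
  atom 14: aromatic c, 2 neighbours → 1 H
  atom 15: aromatic c, 2 neighbours → 1 H
Total hydrogens: 8.

8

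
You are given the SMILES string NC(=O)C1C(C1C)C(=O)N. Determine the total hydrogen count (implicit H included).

Walk through each heavy atom and fill implicit hydrogens from standard valence (C 4, N 3, O 2, S 2, halogen 1):
  atom 1: N, bond orders sum to 1 (valence 3) → 2 H
  atom 2: C, bond orders sum to 4 (valence 4) → 0 H
  atom 3: O, bond orders sum to 2 (valence 2) → 0 H
  atom 4: C, bond orders sum to 3 (valence 4) → 1 H
  atom 5: C, bond orders sum to 3 (valence 4) → 1 H
  atom 6: C, bond orders sum to 3 (valence 4) → 1 H
  atom 7: C, bond orders sum to 1 (valence 4) → 3 H
  atom 8: C, bond orders sum to 4 (valence 4) → 0 H
  atom 9: O, bond orders sum to 2 (valence 2) → 0 H
  atom 10: N, bond orders sum to 1 (valence 3) → 2 H
Total hydrogens: 10.

10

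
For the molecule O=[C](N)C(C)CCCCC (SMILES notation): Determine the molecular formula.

C8H17NO

Walk through each heavy atom and fill implicit hydrogens from standard valence (C 4, N 3, O 2, S 2, halogen 1):
  atom 1: O, bond orders sum to 2 (valence 2) → 0 H
  atom 2: C with explicit H count 0
  atom 3: N, bond orders sum to 1 (valence 3) → 2 H
  atom 4: C, bond orders sum to 3 (valence 4) → 1 H
  atom 5: C, bond orders sum to 1 (valence 4) → 3 H
  atom 6: C, bond orders sum to 2 (valence 4) → 2 H
  atom 7: C, bond orders sum to 2 (valence 4) → 2 H
  atom 8: C, bond orders sum to 2 (valence 4) → 2 H
  atom 9: C, bond orders sum to 2 (valence 4) → 2 H
  atom 10: C, bond orders sum to 1 (valence 4) → 3 H
Totals → C:8, H:17, N:1, O:1.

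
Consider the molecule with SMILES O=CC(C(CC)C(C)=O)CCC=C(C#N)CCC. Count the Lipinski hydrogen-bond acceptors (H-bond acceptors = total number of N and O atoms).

3

N atoms: 1; O atoms: 2.
Lipinski HBA = 1 + 2 = 3.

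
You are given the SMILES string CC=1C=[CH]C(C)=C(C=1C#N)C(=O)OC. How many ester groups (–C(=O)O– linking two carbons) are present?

1

The ester motif appears at heavy-atom position 11 in the SMILES.
Other groups present: 1 nitrile.
Ester count: 1.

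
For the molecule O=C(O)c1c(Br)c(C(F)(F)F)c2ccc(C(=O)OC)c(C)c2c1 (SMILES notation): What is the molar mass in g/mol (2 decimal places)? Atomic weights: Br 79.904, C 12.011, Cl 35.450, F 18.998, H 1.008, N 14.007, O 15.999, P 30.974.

391.14 g/mol

First, the molecular formula is C15H10BrF3O4 (counting implicit H from valence).
  Br: 1 × 79.904 = 79.904
  C: 15 × 12.011 = 180.165
  F: 3 × 18.998 = 56.994
  H: 10 × 1.008 = 10.080
  O: 4 × 15.999 = 63.996
Sum: 1×79.904 + 15×12.011 + 3×18.998 + 10×1.008 + 4×15.999 = 391.139 → 391.14 g/mol.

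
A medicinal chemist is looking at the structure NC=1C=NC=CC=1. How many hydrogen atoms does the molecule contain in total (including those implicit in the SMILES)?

6

Walk through each heavy atom and fill implicit hydrogens from standard valence (C 4, N 3, O 2, S 2, halogen 1):
  atom 1: N, bond orders sum to 1 (valence 3) → 2 H
  atom 2: C, bond orders sum to 4 (valence 4) → 0 H
  atom 3: C, bond orders sum to 3 (valence 4) → 1 H
  atom 4: N, bond orders sum to 3 (valence 3) → 0 H
  atom 5: C, bond orders sum to 3 (valence 4) → 1 H
  atom 6: C, bond orders sum to 3 (valence 4) → 1 H
  atom 7: C, bond orders sum to 3 (valence 4) → 1 H
Total hydrogens: 6.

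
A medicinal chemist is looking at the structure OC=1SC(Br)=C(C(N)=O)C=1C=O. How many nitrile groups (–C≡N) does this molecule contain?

Scan the SMILES for the nitrile motif — none present.
Groups that are present: 1 aldehyde, 1 amide, 1 hydroxyl.

0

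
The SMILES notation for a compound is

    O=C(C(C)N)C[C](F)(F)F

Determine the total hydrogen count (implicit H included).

Walk through each heavy atom and fill implicit hydrogens from standard valence (C 4, N 3, O 2, S 2, halogen 1):
  atom 1: O, bond orders sum to 2 (valence 2) → 0 H
  atom 2: C, bond orders sum to 4 (valence 4) → 0 H
  atom 3: C, bond orders sum to 3 (valence 4) → 1 H
  atom 4: C, bond orders sum to 1 (valence 4) → 3 H
  atom 5: N, bond orders sum to 1 (valence 3) → 2 H
  atom 6: C, bond orders sum to 2 (valence 4) → 2 H
  atom 7: C with explicit H count 0
  atom 8: F (halogen, monovalent) → 0 H
  atom 9: F (halogen, monovalent) → 0 H
  atom 10: F (halogen, monovalent) → 0 H
Total hydrogens: 8.

8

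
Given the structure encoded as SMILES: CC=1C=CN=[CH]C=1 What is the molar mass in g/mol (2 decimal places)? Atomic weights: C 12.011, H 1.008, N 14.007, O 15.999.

93.13 g/mol

First, the molecular formula is C6H7N (counting implicit H from valence).
  C: 6 × 12.011 = 72.066
  H: 7 × 1.008 = 7.056
  N: 1 × 14.007 = 14.007
Sum: 6×12.011 + 7×1.008 + 1×14.007 = 93.129 → 93.13 g/mol.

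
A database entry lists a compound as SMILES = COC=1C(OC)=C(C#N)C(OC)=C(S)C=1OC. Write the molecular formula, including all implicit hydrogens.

Walk through each heavy atom and fill implicit hydrogens from standard valence (C 4, N 3, O 2, S 2, halogen 1):
  atom 1: C, bond orders sum to 1 (valence 4) → 3 H
  atom 2: O, bond orders sum to 2 (valence 2) → 0 H
  atom 3: C, bond orders sum to 4 (valence 4) → 0 H
  atom 4: C, bond orders sum to 4 (valence 4) → 0 H
  atom 5: O, bond orders sum to 2 (valence 2) → 0 H
  atom 6: C, bond orders sum to 1 (valence 4) → 3 H
  atom 7: C, bond orders sum to 4 (valence 4) → 0 H
  atom 8: C, bond orders sum to 4 (valence 4) → 0 H
  atom 9: N, bond orders sum to 3 (valence 3) → 0 H
  atom 10: C, bond orders sum to 4 (valence 4) → 0 H
  atom 11: O, bond orders sum to 2 (valence 2) → 0 H
  atom 12: C, bond orders sum to 1 (valence 4) → 3 H
  atom 13: C, bond orders sum to 4 (valence 4) → 0 H
  atom 14: S, bond orders sum to 1 (valence 2) → 1 H
  atom 15: C, bond orders sum to 4 (valence 4) → 0 H
  atom 16: O, bond orders sum to 2 (valence 2) → 0 H
  atom 17: C, bond orders sum to 1 (valence 4) → 3 H
Totals → C:11, H:13, N:1, O:4, S:1.
In Hill order: C11H13NO4S.

C11H13NO4S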